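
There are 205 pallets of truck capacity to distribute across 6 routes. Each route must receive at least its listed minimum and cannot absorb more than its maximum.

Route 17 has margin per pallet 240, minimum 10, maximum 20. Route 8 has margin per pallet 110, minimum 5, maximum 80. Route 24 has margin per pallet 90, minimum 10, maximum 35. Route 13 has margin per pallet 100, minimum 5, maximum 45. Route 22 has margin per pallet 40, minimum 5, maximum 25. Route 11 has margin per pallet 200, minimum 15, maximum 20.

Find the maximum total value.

Meeting every minimum uses 10+5+10+5+5+15 = 50 pallets, leaving 155.
Highest margin per pallet first: Route 17 240 > Route 11 200 > Route 8 110 > Route 13 100 > Route 24 90 > Route 22 40.
Route 17 takes 10 more to reach its cap of 20 → 145 left.
Route 11 takes 5 more to reach its cap of 20 → 140 left.
Route 8: +75 to 80 (cap) → 65 left.
Route 13 takes 40 more to reach its cap of 45 → 25 left.
Route 24: +25 to 35 (cap) → 0 left.
Total = 240×20 + 110×80 + 90×35 + 100×45 + 40×5 + 200×20 = 25450.

25450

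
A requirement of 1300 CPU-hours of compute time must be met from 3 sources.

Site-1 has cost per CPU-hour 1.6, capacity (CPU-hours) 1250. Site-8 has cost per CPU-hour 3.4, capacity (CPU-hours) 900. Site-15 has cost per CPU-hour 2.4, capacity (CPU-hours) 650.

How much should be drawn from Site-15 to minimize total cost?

Use sources in increasing cost order.
Take 1250 from Site-1 at 1.6 ; need 50 more.
Site-15 (2.4): take the remaining 50 ; done.
Site-8: unused.

50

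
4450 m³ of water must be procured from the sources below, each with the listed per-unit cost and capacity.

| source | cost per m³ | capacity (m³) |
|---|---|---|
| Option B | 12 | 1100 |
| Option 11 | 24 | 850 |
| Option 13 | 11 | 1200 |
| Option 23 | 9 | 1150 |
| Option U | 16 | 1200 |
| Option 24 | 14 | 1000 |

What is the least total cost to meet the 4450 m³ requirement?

50750

Use sources in increasing cost order.
Option 23 at 9: take all 1150 m³ — 3300 still needed.
Option 13 at 11: take all 1200 m³ — 2100 still needed.
Option B (12): use full 1100 — 1000 m³ to go.
Option 24 (14): use full 1000 — 0 m³ to go.
Option U, Option 11: unused.
Cost = 1150×9 + 1200×11 + 1100×12 + 1000×14 = 50750.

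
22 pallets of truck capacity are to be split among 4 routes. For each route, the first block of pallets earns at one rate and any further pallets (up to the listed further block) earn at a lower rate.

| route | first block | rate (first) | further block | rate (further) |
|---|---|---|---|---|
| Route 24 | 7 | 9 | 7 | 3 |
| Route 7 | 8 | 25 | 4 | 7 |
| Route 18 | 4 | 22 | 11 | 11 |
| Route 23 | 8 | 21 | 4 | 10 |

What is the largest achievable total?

Treat each block as its own option and order by rate: Route 7/T1 25 > Route 18/T1 22 > Route 23/T1 21 > Route 18/T2 11 > Route 23/T2 10 > Route 24/T1 9 > Route 7/T2 7 > Route 24/T2 3.
Route 7 T1 at 25: fill all 8 ; 14 left.
Route 18/T1 (22): +4 ; 10 left.
Route 23/T1 (21): +8 ; 2 left.
Route 18 T2 at 11: only 2 left, fill 2.
Total = 25×8 + 22×4 + 21×8 + 11×2 = 478.

478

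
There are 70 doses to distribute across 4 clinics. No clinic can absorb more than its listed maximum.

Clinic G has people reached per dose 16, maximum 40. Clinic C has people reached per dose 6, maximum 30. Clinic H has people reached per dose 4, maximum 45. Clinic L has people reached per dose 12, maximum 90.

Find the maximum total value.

Order the clinics by people reached per dose: Clinic G 16 > Clinic L 12 > Clinic C 6 > Clinic H 4.
Clinic G: +40 to 40 (cap) → 30 left.
Clinic L has room for 90 but only 30 remain, so it gets 30.
Total = 16×40 + 12×30 = 1000.

1000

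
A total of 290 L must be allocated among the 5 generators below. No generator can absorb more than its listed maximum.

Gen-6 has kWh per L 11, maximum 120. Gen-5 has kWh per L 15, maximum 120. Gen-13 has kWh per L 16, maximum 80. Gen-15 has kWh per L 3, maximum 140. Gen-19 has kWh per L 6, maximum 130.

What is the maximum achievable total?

4070

Rank by kWh per L: Gen-13 16 > Gen-5 15 > Gen-6 11 > Gen-19 6 > Gen-15 3.
Gen-13 takes 80 to reach its cap of 80 ; 210 left.
Give Gen-5 120 to hit its cap of 120 ; 90 left.
Gen-6 has room for 120 but only 90 remain, so it gets 90.
Total = 11×90 + 15×120 + 16×80 = 4070.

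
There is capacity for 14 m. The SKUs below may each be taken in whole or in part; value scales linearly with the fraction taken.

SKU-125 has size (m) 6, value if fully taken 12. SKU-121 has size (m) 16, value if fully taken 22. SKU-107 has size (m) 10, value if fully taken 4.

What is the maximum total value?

Rank by value-to-size ratio: SKU-125 12/6≈2, SKU-121 22/16≈1.38, SKU-107 4/10≈0.4.
All 6 m of SKU-125 fit (value 12) ; 8 remain.
Only 8 m remain; take 8/16 of SKU-121 for value 22×8/16 = 11.
Total value = 23.

23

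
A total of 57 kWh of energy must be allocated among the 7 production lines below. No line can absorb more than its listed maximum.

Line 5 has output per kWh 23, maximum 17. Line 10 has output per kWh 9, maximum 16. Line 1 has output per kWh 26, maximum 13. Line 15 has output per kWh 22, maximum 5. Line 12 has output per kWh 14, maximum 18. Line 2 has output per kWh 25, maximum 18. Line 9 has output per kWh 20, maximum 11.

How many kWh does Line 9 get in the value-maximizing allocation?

4

Order the production lines by output per kWh: Line 1 26 > Line 2 25 > Line 5 23 > Line 15 22 > Line 9 20 > Line 12 14 > Line 10 9.
Give Line 1 13 to hit its cap of 13 → 44 left.
Line 2 takes 18 to reach its cap of 18 → 26 left.
Give Line 5 17 to hit its cap of 17 → 9 left.
Give Line 15 5 to hit its cap of 5 → 4 left.
Line 9: +4 (room for 11) → 4. Pool exhausted.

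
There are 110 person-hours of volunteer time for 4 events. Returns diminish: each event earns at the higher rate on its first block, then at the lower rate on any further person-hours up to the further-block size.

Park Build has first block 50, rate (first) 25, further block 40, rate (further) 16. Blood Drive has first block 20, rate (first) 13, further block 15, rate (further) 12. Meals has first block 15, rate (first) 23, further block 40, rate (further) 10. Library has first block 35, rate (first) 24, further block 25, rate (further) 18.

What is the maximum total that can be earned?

2615

Treat each block as its own option and order by rate: Park Build/tier1 25 > Library/tier1 24 > Meals/tier1 23 > Library/tier2 18 > Park Build/tier2 16 > Blood Drive/tier1 13 > Blood Drive/tier2 12 > Meals/tier2 10.
Fill Park Build tier1 block (50 at 25) — 60 left.
Fill Library tier1 block (35 at 24) — 25 left.
Meals tier1 at 23: fill all 15 — 10 left.
10 remain; put them into Library tier2 at 18.
Total = 25×50 + 24×35 + 23×15 + 18×10 = 2615.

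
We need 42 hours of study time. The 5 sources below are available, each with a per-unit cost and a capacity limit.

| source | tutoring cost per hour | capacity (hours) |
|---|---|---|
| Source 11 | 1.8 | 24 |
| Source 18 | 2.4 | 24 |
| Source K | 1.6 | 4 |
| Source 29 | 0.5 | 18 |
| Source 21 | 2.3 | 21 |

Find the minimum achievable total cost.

Fill from the cheapest source first.
Take 18 from Source 29 at 0.5 → need 24 more.
Take 4 from Source K at 1.6 → need 20 more.
Source 11 (1.8): take the remaining 20 → done.
Source 21, Source 18: unused.
Cost = 18×0.5 + 4×1.6 + 20×1.8 = 51.4.

51.4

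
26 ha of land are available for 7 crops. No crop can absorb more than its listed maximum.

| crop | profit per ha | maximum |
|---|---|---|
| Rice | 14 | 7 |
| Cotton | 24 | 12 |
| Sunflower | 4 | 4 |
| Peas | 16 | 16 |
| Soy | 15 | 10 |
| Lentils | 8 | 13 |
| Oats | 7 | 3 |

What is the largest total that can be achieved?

512

Order the crops by profit per ha: Cotton 24 > Peas 16 > Soy 15 > Rice 14 > Lentils 8 > Oats 7 > Sunflower 4.
Give Cotton 12 to hit its cap of 12 — 14 left.
Peas: +14 (room for 16) → 14. Pool exhausted.
Total = 24×12 + 16×14 = 512.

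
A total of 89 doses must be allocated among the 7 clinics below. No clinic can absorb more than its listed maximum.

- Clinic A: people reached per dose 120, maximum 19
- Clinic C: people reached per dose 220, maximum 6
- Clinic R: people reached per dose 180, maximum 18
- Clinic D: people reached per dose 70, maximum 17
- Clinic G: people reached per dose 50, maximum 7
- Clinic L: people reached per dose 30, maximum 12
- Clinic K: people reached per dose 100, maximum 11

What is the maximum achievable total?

9810

Rank by people reached per dose: Clinic C 220 > Clinic R 180 > Clinic A 120 > Clinic K 100 > Clinic D 70 > Clinic G 50 > Clinic L 30.
Clinic C takes 6 to reach its cap of 6 ; 83 left.
Clinic R takes 18 to reach its cap of 18 ; 65 left.
Clinic A: +19 to 19 (cap) ; 46 left.
Clinic K: +11 to 11 (cap) ; 35 left.
Clinic D takes 17 to reach its cap of 17 ; 18 left.
Clinic G: +7 to 7 (cap) ; 11 left.
Only 11 left; Clinic L takes them to reach 11.
Total = 120×19 + 220×6 + 180×18 + 70×17 + 50×7 + 30×11 + 100×11 = 9810.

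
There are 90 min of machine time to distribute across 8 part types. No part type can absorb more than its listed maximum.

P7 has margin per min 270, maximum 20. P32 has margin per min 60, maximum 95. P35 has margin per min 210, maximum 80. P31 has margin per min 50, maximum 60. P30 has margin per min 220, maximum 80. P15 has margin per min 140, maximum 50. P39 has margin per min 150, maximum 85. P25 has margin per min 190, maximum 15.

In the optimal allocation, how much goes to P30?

70

Rank by margin per min: P7 270 > P30 220 > P35 210 > P25 190 > P39 150 > P15 140 > P32 60 > P31 50.
P7: +20 to 20 (cap) → 70 left.
Only 70 left; P30 takes them to reach 70.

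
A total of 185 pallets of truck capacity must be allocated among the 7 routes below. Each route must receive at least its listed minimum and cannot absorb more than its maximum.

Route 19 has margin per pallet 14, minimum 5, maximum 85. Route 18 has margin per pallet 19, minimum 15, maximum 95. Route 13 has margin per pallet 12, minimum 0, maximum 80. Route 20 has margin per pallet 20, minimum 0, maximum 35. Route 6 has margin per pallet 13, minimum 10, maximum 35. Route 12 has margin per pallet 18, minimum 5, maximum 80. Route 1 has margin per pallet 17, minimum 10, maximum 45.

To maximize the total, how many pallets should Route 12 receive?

Meeting every minimum uses 5+15+0+0+10+5+10 = 45 pallets, leaving 140.
Rank by margin per pallet: Route 20 20 > Route 18 19 > Route 12 18 > Route 1 17 > Route 19 14 > Route 6 13 > Route 13 12.
Route 20: +35 to 35 (cap) ; 105 left.
Route 18: +80 to 95 (cap) ; 25 left.
Route 12 has room for 75 more but only 25 remain, so it gets 30.

30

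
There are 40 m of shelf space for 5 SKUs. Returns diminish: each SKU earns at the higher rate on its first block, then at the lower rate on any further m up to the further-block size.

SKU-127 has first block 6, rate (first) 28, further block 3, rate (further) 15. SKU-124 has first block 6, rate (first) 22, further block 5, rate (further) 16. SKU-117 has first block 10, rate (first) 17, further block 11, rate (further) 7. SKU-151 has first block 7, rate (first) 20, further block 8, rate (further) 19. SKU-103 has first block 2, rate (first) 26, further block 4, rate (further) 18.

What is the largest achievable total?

835

Treat each block as its own option and order by rate: SKU-127/tier1 28 > SKU-103/tier1 26 > SKU-124/tier1 22 > SKU-151/tier1 20 > SKU-151/tier2 19 > SKU-103/tier2 18 > SKU-117/tier1 17 > SKU-124/tier2 16 > SKU-127/tier2 15 > SKU-117/tier2 7.
SKU-127 tier1 at 28: fill all 6 ; 34 left.
SKU-103/tier1 (26): +2 ; 32 left.
SKU-124/tier1 (22): +6 ; 26 left.
SKU-151 tier1 at 20: fill all 7 ; 19 left.
SKU-151/tier2 (19): +8 ; 11 left.
SKU-103/tier2 (18): +4 ; 7 left.
SKU-117/tier1: +7 of 10 at 17; pool empty.
Total = 28×6 + 26×2 + 22×6 + 20×7 + 19×8 + 18×4 + 17×7 = 835.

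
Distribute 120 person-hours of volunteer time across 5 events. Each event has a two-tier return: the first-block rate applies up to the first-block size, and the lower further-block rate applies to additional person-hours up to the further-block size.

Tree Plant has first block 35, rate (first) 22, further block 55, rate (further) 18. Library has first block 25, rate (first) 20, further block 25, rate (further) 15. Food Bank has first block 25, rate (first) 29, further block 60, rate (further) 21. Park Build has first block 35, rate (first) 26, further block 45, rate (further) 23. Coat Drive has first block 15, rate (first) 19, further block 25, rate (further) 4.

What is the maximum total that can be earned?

3000

Treat each block as its own option and order by rate: Food Bank/tier1 29 > Park Build/tier1 26 > Park Build/tier2 23 > Tree Plant/tier1 22 > Food Bank/tier2 21 > Library/tier1 20 > Coat Drive/tier1 19 > Tree Plant/tier2 18 > Library/tier2 15 > Coat Drive/tier2 4.
Fill Food Bank tier1 block (25 at 29) → 95 left.
Fill Park Build tier1 block (35 at 26) → 60 left.
Park Build/tier2 (23): +45 → 15 left.
15 remain; put them into Tree Plant tier1 at 22.
Total = 29×25 + 26×35 + 23×45 + 22×15 = 3000.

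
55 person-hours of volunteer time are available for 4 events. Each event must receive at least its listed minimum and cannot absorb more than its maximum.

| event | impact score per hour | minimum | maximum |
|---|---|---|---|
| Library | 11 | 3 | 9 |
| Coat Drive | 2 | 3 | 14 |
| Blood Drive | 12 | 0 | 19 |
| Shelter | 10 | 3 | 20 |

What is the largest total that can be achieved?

Meeting every minimum uses 3+3+0+3 = 9 person-hours, leaving 46.
Order the events by impact score per hour: Blood Drive 12 > Library 11 > Shelter 10 > Coat Drive 2.
Give Blood Drive 19 more to hit its cap of 19 → 27 left.
Library takes 6 more to reach its cap of 9 → 21 left.
Give Shelter 17 more to hit its cap of 20 → 4 left.
Coat Drive: +4 (room for 11) → 7. Pool exhausted.
Total = 11×9 + 2×7 + 12×19 + 10×20 = 541.

541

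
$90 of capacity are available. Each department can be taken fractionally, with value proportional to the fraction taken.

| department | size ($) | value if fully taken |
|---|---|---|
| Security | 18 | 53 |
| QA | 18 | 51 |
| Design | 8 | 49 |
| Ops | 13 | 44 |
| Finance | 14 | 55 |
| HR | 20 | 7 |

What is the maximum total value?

258.65

Sort by value density: Design 49/8≈6.12, Finance 55/14≈3.93, Ops 44/13≈3.38, Security 53/18≈2.94, QA 51/18≈2.83, HR 7/20≈0.35.
All 8 $ of Design fit (value 49) → 82 remain.
Take all of Finance (14 $, value 55) → 68 $ left.
All 13 $ of Ops fit (value 44) → 55 remain.
Security: take in full, 18 $ for value 53 → 37 left.
Take all of QA (18 $, value 51) → 19 $ left.
19 $ left: a 19/20 share of HR gives 7×19/20 = 6.65.
Total value = 258.65.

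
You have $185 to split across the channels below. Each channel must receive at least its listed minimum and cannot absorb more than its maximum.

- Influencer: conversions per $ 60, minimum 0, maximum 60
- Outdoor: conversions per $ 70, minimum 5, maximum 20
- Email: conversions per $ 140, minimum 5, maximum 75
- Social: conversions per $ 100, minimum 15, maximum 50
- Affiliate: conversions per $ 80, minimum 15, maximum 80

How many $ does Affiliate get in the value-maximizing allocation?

55

Meeting every minimum uses 0+5+5+15+15 = 40 $, leaving 145.
Highest conversions per $ first: Email 140 > Social 100 > Affiliate 80 > Outdoor 70 > Influencer 60.
Email: +70 to 75 (cap) — 75 left.
Give Social 35 more to hit its cap of 50 — 40 left.
Only 40 left; Affiliate takes them to reach 55.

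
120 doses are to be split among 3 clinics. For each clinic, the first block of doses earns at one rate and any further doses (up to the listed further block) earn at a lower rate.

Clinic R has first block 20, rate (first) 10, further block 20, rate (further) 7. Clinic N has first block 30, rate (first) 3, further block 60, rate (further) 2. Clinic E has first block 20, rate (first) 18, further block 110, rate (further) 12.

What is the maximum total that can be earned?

1560

Rank every tier by rate: Clinic E/first 18 > Clinic E/second 12 > Clinic R/first 10 > Clinic R/second 7 > Clinic N/first 3 > Clinic N/second 2.
Clinic E/first (18): +20 — 100 left.
100 remain; put them into Clinic E second at 12.
Total = 18×20 + 12×100 = 1560.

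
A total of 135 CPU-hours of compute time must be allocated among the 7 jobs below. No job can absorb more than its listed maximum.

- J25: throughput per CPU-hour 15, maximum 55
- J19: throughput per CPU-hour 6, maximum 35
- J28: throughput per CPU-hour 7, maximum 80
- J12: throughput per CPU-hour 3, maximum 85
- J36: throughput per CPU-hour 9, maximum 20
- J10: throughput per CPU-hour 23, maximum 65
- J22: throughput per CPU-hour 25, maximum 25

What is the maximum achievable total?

Highest throughput per CPU-hour first: J22 25 > J10 23 > J25 15 > J36 9 > J28 7 > J19 6 > J12 3.
J22 takes 25 to reach its cap of 25 — 110 left.
J10: +65 to 65 (cap) — 45 left.
J25 has room for 55 but only 45 remain, so it gets 45.
Total = 15×45 + 23×65 + 25×25 = 2795.

2795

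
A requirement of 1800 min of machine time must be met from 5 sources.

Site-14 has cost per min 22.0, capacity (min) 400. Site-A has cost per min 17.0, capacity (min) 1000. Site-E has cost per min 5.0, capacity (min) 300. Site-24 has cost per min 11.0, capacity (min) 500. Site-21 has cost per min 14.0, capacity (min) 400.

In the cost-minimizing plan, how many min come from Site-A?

Use sources in increasing cost order.
Site-E at 5.0: take all 300 min ; 1500 still needed.
Site-24 at 11.0: take all 500 min ; 1000 still needed.
Site-21 at 14.0: take all 400 min ; 600 still needed.
Take 600 from Site-A at 17.0 to finish.
Site-14: unused.

600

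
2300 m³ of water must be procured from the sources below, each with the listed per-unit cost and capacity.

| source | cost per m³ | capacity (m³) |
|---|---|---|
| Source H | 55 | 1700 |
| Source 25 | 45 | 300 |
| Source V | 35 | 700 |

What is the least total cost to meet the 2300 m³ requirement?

Use sources in increasing cost order.
Take 700 from Source V at 35 → need 1600 more.
Take 300 from Source 25 at 45 → need 1300 more.
Take 1300 from Source H at 55 to finish.
Cost = 700×35 + 300×45 + 1300×55 = 109500.

109500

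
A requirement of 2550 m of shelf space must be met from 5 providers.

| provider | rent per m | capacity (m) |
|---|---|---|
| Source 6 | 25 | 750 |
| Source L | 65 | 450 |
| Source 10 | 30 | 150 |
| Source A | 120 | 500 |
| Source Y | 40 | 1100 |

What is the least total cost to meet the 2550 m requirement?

Fill from the cheapest provider first.
Take 750 from Source 6 at 25 → need 1800 more.
Source 10 at 30: take all 150 m → 1650 still needed.
Take 1100 from Source Y at 40 → need 550 more.
Take 450 from Source L at 65 → need 100 more.
Source A at 120: take 100 of its 500 → requirement met.
Cost = 750×25 + 150×30 + 1100×40 + 450×65 + 100×120 = 108500.

108500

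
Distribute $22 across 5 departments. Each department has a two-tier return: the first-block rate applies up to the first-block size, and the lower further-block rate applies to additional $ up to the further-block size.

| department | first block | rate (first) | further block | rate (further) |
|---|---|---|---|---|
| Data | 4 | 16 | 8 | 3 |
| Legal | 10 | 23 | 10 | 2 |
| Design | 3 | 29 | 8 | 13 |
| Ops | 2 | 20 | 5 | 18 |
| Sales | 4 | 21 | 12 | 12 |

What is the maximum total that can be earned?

495

Treat each block as its own option and order by rate: Design/first 29 > Legal/first 23 > Sales/first 21 > Ops/first 20 > Ops/second 18 > Data/first 16 > Design/second 13 > Sales/second 12 > Data/second 3 > Legal/second 2.
Design/first (29): +3 → 19 left.
Legal/first (23): +10 → 9 left.
Sales first at 21: fill all 4 → 5 left.
Fill Ops first block (2 at 20) → 3 left.
Ops/second: +3 of 5 at 18; pool empty.
Total = 29×3 + 23×10 + 21×4 + 20×2 + 18×3 = 495.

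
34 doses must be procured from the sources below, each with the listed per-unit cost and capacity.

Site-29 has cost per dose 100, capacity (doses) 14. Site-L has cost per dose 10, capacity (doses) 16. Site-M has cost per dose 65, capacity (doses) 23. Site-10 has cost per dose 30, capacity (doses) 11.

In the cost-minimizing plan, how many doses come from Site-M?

7

Use sources in increasing cost order.
Site-L at 10: take all 16 doses ; 18 still needed.
Site-10 at 30: take all 11 doses ; 7 still needed.
Site-M at 65: take 7 of its 23 ; requirement met.
Site-29: unused.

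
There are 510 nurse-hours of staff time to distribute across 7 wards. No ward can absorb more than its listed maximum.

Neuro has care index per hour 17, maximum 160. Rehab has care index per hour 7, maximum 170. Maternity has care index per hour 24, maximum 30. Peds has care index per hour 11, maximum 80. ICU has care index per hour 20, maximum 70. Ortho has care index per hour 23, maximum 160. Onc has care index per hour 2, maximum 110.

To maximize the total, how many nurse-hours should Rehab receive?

10

Order the wards by care index per hour: Maternity 24 > Ortho 23 > ICU 20 > Neuro 17 > Peds 11 > Rehab 7 > Onc 2.
Give Maternity 30 to hit its cap of 30 → 480 left.
Ortho: +160 to 160 (cap) → 320 left.
ICU: +70 to 70 (cap) → 250 left.
Neuro takes 160 to reach its cap of 160 → 90 left.
Peds: +80 to 80 (cap) → 10 left.
Only 10 left; Rehab takes them to reach 10.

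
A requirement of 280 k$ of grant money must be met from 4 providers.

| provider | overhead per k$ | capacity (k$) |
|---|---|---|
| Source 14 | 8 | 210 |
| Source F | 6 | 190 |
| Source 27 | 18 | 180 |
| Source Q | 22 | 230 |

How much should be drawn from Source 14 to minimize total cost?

Use providers in increasing cost order.
Take 190 from Source F at 6 ; need 90 more.
Source 14 (8): take the remaining 90 ; done.
Source 27, Source Q: unused.

90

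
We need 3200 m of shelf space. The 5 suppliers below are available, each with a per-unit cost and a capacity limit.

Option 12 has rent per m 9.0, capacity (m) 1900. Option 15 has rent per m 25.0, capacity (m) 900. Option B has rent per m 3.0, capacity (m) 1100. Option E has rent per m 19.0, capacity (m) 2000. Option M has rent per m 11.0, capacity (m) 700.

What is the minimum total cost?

Use suppliers in increasing cost order.
Take 1100 from Option B at 3.0 → need 2100 more.
Option 12 (9.0): use full 1900 → 200 m to go.
Take 200 from Option M at 11.0 to finish.
Option E, Option 15: unused.
Cost = 1100×3.0 + 1900×9.0 + 200×11.0 = 22600.

22600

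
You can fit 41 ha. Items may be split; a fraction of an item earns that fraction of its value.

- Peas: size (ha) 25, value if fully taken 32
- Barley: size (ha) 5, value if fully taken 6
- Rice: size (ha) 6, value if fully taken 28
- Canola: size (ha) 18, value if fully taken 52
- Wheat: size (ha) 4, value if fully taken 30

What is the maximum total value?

Best value per unit of size first: Wheat 30/4≈7.5, Rice 28/6≈4.67, Canola 52/18≈2.89, Peas 32/25≈1.28, Barley 6/5≈1.2.
Wheat: take in full, 4 ha for value 30 ; 37 left.
Rice: take in full, 6 ha for value 28 ; 31 left.
Take all of Canola (18 ha, value 52) ; 13 ha left.
Fill the last 13 ha with part of Peas: 13/25 of it earns 16.64.
Total value = 126.64.

126.64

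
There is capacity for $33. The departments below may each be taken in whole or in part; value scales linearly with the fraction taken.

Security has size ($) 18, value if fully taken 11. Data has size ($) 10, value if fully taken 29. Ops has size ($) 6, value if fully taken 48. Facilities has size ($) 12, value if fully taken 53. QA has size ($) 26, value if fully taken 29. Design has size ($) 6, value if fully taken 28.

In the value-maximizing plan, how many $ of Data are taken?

9

Sort by value density: Ops 48/6≈8, Design 28/6≈4.67, Facilities 53/12≈4.42, Data 29/10≈2.9, QA 29/26≈1.12, Security 11/18≈0.611.
Take all of Ops (6 $, value 48) → 27 $ left.
Design: take in full, 6 $ for value 28 → 21 left.
All 12 $ of Facilities fit (value 53) → 9 remain.
Only 9 $ remain; take 9/10 of Data for value 29×9/10 = 26.1.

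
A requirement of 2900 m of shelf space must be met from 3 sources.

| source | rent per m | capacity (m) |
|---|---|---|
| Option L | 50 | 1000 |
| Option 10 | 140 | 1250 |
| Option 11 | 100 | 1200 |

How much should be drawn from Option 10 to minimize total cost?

700

Use sources in increasing cost order.
Take 1000 from Option L at 50 ; need 1900 more.
Option 11 at 100: take all 1200 m ; 700 still needed.
Option 10 at 140: take 700 of its 1250 ; requirement met.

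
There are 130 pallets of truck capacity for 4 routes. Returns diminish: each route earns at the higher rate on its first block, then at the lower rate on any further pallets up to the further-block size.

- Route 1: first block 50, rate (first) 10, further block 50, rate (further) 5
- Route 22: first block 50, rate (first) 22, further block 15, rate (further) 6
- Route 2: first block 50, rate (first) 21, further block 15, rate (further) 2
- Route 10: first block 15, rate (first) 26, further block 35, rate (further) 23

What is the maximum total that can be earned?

Treat each block as its own option and order by rate: Route 10/T1 26 > Route 10/T2 23 > Route 22/T1 22 > Route 2/T1 21 > Route 1/T1 10 > Route 22/T2 6 > Route 1/T2 5 > Route 2/T2 2.
Fill Route 10 T1 block (15 at 26) — 115 left.
Fill Route 10 T2 block (35 at 23) — 80 left.
Route 22 T1 at 22: fill all 50 — 30 left.
Route 2/T1: +30 of 50 at 21; pool empty.
Total = 26×15 + 23×35 + 22×50 + 21×30 = 2925.

2925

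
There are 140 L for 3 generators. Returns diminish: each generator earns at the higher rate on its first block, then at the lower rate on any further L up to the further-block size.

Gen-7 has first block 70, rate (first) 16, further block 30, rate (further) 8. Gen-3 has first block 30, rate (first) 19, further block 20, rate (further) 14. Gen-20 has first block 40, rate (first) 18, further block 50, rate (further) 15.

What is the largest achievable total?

Treat each block as its own option and order by rate: Gen-3/first 19 > Gen-20/first 18 > Gen-7/first 16 > Gen-20/second 15 > Gen-3/second 14 > Gen-7/second 8.
Gen-3/first (19): +30 → 110 left.
Fill Gen-20 first block (40 at 18) → 70 left.
Gen-7 first at 16: fill all 70 → 0 left.
Total = 19×30 + 18×40 + 16×70 = 2410.

2410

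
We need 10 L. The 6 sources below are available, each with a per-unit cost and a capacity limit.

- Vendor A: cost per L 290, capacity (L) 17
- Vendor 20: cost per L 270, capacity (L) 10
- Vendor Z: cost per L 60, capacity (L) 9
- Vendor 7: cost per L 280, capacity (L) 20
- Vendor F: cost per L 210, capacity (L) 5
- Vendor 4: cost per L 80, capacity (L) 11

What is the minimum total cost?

620

Cheapest first:
Vendor Z at 60: take all 9 L ; 1 still needed.
Vendor 4 at 80: take 1 of its 11 ; requirement met.
Vendor F, Vendor 20, Vendor 7, Vendor A: unused.
Cost = 9×60 + 1×80 = 620.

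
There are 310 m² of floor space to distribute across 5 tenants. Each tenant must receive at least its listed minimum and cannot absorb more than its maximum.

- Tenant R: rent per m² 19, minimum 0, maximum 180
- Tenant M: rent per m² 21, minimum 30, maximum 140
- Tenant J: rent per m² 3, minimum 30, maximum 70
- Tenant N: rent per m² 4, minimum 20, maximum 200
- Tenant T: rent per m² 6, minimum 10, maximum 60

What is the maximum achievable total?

Meeting every minimum uses 0+30+30+20+10 = 90 m², leaving 220.
Highest rent per m² first: Tenant M 21 > Tenant R 19 > Tenant T 6 > Tenant N 4 > Tenant J 3.
Give Tenant M 110 more to hit its cap of 140 → 110 left.
Tenant R: +110 (room for 180) → 110. Pool exhausted.
Total = 19×110 + 21×140 + 3×30 + 4×20 + 6×10 = 5260.

5260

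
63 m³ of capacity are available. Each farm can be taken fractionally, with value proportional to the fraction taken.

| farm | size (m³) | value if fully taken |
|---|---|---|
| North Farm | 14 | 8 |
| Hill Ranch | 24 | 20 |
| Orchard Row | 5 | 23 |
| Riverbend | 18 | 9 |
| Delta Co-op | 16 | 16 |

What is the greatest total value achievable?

Rank by value-to-size ratio: Orchard Row 23/5≈4.6, Delta Co-op 16/16≈1, Hill Ranch 20/24≈0.833, North Farm 8/14≈0.571, Riverbend 9/18≈0.5.
Take all of Orchard Row (5 m³, value 23) ; 58 m³ left.
All 16 m³ of Delta Co-op fit (value 16) ; 42 remain.
All 24 m³ of Hill Ranch fit (value 20) ; 18 remain.
Take all of North Farm (14 m³, value 8) ; 4 m³ left.
4 m³ left: a 4/18 share of Riverbend gives 9×4/18 = 2.
Total value = 69.

69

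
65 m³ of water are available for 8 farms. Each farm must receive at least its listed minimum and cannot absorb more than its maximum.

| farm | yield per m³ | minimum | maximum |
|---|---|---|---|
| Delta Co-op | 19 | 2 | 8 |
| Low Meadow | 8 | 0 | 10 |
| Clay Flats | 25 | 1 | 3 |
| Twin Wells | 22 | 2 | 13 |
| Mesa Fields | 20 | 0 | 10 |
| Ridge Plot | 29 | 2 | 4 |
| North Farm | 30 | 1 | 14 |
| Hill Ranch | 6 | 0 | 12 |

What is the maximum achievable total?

Meeting every minimum uses 2+0+1+2+0+2+1+0 = 8 m³, leaving 57.
Highest yield per m³ first: North Farm 30 > Ridge Plot 29 > Clay Flats 25 > Twin Wells 22 > Mesa Fields 20 > Delta Co-op 19 > Low Meadow 8 > Hill Ranch 6.
North Farm: +13 to 14 (cap) ; 44 left.
Ridge Plot takes 2 more to reach its cap of 4 ; 42 left.
Clay Flats takes 2 more to reach its cap of 3 ; 40 left.
Give Twin Wells 11 more to hit its cap of 13 ; 29 left.
Mesa Fields takes 10 more to reach its cap of 10 ; 19 left.
Give Delta Co-op 6 more to hit its cap of 8 ; 13 left.
Low Meadow takes 10 more to reach its cap of 10 ; 3 left.
Hill Ranch has room for 12 more but only 3 remain, so it gets 3.
Total = 19×8 + 8×10 + 25×3 + 22×13 + 20×10 + 29×4 + 30×14 + 6×3 = 1347.

1347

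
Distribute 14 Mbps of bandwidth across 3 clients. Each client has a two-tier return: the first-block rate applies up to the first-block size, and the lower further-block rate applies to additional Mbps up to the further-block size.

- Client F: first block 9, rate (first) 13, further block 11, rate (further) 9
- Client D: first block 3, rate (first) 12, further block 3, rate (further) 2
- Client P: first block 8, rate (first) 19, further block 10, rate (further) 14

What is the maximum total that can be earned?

Treat each block as its own option and order by rate: Client P/T1 19 > Client P/T2 14 > Client F/T1 13 > Client D/T1 12 > Client F/T2 9 > Client D/T2 2.
Client P/T1 (19): +8 → 6 left.
Client P/T2: +6 of 10 at 14; pool empty.
Total = 19×8 + 14×6 = 236.

236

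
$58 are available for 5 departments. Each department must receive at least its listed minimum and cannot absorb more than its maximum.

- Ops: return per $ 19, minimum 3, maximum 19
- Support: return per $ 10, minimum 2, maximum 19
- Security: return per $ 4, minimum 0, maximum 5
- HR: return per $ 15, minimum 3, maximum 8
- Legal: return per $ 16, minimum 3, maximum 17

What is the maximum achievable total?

Meeting every minimum uses 3+2+0+3+3 = 11 $, leaving 47.
Highest return per $ first: Ops 19 > Legal 16 > HR 15 > Support 10 > Security 4.
Give Ops 16 more to hit its cap of 19 — 31 left.
Give Legal 14 more to hit its cap of 17 — 17 left.
HR: +5 to 8 (cap) — 12 left.
Support: +12 (room for 17) → 14. Pool exhausted.
Total = 19×19 + 10×14 + 15×8 + 16×17 = 893.

893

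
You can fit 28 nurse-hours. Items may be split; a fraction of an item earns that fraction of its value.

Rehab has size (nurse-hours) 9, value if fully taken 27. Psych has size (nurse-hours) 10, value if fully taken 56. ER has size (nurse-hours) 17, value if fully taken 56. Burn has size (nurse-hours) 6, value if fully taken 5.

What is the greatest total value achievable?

Sort by value density: Psych 56/10≈5.6, ER 56/17≈3.29, Rehab 27/9≈3, Burn 5/6≈0.833.
All 10 nurse-hours of Psych fit (value 56) → 18 remain.
All 17 nurse-hours of ER fit (value 56) → 1 remain.
Fill the last 1 nurse-hours with part of Rehab: 1/9 of it earns 3.
Total value = 115.

115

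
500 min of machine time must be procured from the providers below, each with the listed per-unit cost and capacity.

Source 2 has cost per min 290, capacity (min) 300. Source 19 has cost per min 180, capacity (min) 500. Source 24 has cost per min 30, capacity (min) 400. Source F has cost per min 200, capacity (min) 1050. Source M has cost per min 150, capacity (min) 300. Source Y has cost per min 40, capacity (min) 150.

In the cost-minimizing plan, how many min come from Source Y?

100

Use providers in increasing cost order.
Source 24 (30): use full 400 → 100 min to go.
Source Y at 40: take 100 of its 150 → requirement met.
Source M, Source 19, Source F, Source 2: unused.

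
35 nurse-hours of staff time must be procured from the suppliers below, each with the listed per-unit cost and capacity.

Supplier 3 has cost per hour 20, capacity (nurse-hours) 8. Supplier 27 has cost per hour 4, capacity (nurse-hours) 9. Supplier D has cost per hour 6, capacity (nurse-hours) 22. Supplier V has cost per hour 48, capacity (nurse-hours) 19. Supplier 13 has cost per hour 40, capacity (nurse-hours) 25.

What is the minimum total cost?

Fill from the cheapest supplier first.
Take 9 from Supplier 27 at 4 → need 26 more.
Supplier D at 6: take all 22 nurse-hours → 4 still needed.
Supplier 3 (20): take the remaining 4 → done.
Supplier 13, Supplier V: unused.
Cost = 9×4 + 22×6 + 4×20 = 248.

248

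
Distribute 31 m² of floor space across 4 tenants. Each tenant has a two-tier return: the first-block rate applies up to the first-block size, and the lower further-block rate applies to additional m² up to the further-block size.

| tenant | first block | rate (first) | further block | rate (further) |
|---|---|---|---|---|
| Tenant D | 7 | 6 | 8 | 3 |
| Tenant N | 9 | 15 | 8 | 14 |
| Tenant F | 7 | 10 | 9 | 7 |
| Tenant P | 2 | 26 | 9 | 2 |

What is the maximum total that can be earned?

Rank every tier by rate: Tenant P/tier1 26 > Tenant N/tier1 15 > Tenant N/tier2 14 > Tenant F/tier1 10 > Tenant F/tier2 7 > Tenant D/tier1 6 > Tenant D/tier2 3 > Tenant P/tier2 2.
Tenant P/tier1 (26): +2 ; 29 left.
Tenant N tier1 at 15: fill all 9 ; 20 left.
Tenant N/tier2 (14): +8 ; 12 left.
Tenant F tier1 at 10: fill all 7 ; 5 left.
Tenant F/tier2: +5 of 9 at 7; pool empty.
Total = 26×2 + 15×9 + 14×8 + 10×7 + 7×5 = 404.

404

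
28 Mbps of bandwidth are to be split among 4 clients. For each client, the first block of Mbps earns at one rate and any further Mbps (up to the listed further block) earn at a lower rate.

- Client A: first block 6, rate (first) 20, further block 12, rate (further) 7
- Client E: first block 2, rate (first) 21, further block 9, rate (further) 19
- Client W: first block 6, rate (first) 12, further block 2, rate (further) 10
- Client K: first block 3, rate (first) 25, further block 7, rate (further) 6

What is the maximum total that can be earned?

500

Order all 8 blocks by rate: Client K/tier1 25 > Client E/tier1 21 > Client A/tier1 20 > Client E/tier2 19 > Client W/tier1 12 > Client W/tier2 10 > Client A/tier2 7 > Client K/tier2 6.
Client K/tier1 (25): +3 — 25 left.
Client E/tier1 (21): +2 — 23 left.
Fill Client A tier1 block (6 at 20) — 17 left.
Fill Client E tier2 block (9 at 19) — 8 left.
Client W/tier1 (12): +6 — 2 left.
Client W/tier2 (10): +2 — 0 left.
Total = 25×3 + 21×2 + 20×6 + 19×9 + 12×6 + 10×2 = 500.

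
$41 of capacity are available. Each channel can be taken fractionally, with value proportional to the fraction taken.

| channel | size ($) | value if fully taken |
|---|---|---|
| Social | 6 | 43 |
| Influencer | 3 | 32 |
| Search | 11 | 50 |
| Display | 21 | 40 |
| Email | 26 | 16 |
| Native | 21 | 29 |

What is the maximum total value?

165

Best value per unit of size first: Influencer 32/3≈10.7, Social 43/6≈7.17, Search 50/11≈4.55, Display 40/21≈1.9, Native 29/21≈1.38, Email 16/26≈0.615.
Take all of Influencer (3 $, value 32) → 38 $ left.
Take all of Social (6 $, value 43) → 32 $ left.
All 11 $ of Search fit (value 50) → 21 remain.
All 21 $ of Display fit (value 40) → 0 remain.
Total value = 165.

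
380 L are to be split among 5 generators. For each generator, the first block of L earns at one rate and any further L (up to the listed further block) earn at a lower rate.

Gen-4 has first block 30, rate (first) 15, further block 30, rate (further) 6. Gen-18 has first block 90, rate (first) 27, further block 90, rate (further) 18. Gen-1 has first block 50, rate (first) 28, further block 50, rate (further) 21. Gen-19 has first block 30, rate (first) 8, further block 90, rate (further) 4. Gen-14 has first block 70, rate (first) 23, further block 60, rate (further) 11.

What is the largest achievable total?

Treat each block as its own option and order by rate: Gen-1/first 28 > Gen-18/first 27 > Gen-14/first 23 > Gen-1/second 21 > Gen-18/second 18 > Gen-4/first 15 > Gen-14/second 11 > Gen-19/first 8 > Gen-4/second 6 > Gen-19/second 4.
Gen-1 first at 28: fill all 50 → 330 left.
Gen-18 first at 27: fill all 90 → 240 left.
Gen-14 first at 23: fill all 70 → 170 left.
Gen-1/second (21): +50 → 120 left.
Gen-18/second (18): +90 → 30 left.
Gen-4 first at 15: fill all 30 → 0 left.
Total = 28×50 + 27×90 + 23×70 + 21×50 + 18×90 + 15×30 = 8560.

8560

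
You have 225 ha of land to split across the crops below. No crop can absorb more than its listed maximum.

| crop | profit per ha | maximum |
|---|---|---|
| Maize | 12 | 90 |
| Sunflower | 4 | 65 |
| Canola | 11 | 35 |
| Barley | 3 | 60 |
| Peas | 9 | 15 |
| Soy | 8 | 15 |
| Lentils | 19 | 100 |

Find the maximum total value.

Highest profit per ha first: Lentils 19 > Maize 12 > Canola 11 > Peas 9 > Soy 8 > Sunflower 4 > Barley 3.
Lentils takes 100 to reach its cap of 100 — 125 left.
Maize takes 90 to reach its cap of 90 — 35 left.
Canola takes 35 to reach its cap of 35 — 0 left.
Total = 12×90 + 11×35 + 19×100 = 3365.

3365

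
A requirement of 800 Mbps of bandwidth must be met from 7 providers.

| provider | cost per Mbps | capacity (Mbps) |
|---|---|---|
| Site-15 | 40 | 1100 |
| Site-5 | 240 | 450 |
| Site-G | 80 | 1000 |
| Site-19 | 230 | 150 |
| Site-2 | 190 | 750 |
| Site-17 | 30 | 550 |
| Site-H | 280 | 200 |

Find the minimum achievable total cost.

26500

Fill from the cheapest provider first.
Take 550 from Site-17 at 30 → need 250 more.
Site-15 (40): take the remaining 250 → done.
Site-G, Site-2, Site-19, Site-5, Site-H: unused.
Cost = 550×30 + 250×40 = 26500.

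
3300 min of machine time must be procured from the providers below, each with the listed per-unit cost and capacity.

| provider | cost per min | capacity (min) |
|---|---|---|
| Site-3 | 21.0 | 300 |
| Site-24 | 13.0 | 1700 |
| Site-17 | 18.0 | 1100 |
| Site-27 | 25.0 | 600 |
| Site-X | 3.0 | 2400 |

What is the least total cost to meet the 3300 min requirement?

18900

Cheapest first:
Site-X (3.0): use full 2400 ; 900 min to go.
Site-24 (13.0): take the remaining 900 ; done.
Site-17, Site-3, Site-27: unused.
Cost = 2400×3.0 + 900×13.0 = 18900.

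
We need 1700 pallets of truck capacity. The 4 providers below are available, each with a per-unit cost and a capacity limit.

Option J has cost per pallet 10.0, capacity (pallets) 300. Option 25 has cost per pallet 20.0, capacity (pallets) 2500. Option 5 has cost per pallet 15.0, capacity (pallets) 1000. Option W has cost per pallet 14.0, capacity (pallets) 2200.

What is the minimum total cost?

Fill from the cheapest provider first.
Take 300 from Option J at 10.0 — need 1400 more.
Option W at 14.0: take 1400 of its 2200 — requirement met.
Option 5, Option 25: unused.
Cost = 300×10.0 + 1400×14.0 = 22600.

22600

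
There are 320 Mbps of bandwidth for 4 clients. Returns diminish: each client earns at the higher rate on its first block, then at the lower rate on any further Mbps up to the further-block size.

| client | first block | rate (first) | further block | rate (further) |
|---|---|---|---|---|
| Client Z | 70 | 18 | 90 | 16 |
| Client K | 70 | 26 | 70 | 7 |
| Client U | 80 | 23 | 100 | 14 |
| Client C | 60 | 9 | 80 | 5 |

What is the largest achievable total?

Order all 8 blocks by rate: Client K/first 26 > Client U/first 23 > Client Z/first 18 > Client Z/second 16 > Client U/second 14 > Client C/first 9 > Client K/second 7 > Client C/second 5.
Fill Client K first block (70 at 26) — 250 left.
Client U/first (23): +80 — 170 left.
Client Z first at 18: fill all 70 — 100 left.
Client Z/second (16): +90 — 10 left.
Client U second at 14: only 10 left, fill 10.
Total = 26×70 + 23×80 + 18×70 + 16×90 + 14×10 = 6500.

6500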